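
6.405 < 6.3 False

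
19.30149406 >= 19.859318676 False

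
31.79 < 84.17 True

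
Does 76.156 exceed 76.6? No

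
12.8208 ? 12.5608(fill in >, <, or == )>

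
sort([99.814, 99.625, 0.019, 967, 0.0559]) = [0.019, 0.0559, 99.625, 99.814, 967]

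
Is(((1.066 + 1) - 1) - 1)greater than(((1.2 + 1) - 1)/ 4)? No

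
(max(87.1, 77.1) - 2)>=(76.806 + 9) False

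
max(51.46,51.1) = 51.46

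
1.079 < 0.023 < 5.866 False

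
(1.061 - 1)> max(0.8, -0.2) False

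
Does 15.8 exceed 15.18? Yes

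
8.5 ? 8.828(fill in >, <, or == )<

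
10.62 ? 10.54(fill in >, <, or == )>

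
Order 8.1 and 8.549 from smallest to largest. 8.1, 8.549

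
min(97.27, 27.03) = 27.03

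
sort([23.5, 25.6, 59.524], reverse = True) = [59.524, 25.6, 23.5]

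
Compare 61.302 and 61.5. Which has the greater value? 61.5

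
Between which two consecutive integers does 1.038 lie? 1 and 2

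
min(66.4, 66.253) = 66.253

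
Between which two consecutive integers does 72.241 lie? 72 and 73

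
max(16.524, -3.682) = 16.524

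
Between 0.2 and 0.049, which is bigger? 0.2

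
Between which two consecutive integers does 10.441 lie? 10 and 11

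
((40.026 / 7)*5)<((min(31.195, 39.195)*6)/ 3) True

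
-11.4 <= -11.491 False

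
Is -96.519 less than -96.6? No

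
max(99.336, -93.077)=99.336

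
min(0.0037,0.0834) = 0.0037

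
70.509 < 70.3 False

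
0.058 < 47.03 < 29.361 False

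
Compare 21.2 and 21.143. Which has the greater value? 21.2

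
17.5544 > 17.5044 True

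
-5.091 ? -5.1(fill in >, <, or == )>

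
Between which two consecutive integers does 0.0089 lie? 0 and 1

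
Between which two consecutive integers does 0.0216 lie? 0 and 1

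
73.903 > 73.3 True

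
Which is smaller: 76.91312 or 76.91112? 76.91112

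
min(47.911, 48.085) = 47.911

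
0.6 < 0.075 False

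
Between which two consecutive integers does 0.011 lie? 0 and 1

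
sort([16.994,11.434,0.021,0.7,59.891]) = [0.021,0.7,11.434,16.994,59.891]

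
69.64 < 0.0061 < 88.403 False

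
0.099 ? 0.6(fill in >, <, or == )<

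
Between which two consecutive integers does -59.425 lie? -60 and -59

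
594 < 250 False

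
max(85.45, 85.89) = 85.89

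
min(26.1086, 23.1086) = 23.1086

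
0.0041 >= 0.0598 False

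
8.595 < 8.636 True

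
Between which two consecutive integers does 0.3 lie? 0 and 1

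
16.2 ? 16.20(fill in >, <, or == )==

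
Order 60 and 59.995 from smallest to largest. 59.995,60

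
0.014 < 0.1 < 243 True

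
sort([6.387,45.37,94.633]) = [6.387,45.37,94.633]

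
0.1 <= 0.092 False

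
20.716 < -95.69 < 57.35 False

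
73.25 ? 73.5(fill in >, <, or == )<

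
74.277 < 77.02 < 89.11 True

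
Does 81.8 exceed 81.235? Yes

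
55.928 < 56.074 True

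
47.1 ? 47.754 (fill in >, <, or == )<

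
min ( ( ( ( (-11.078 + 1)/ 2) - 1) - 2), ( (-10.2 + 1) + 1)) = -8.2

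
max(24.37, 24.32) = 24.37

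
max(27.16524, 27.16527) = 27.16527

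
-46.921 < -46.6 True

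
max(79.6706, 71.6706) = 79.6706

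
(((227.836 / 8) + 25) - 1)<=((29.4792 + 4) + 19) False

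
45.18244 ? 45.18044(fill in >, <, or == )>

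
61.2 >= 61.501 False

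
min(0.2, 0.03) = 0.03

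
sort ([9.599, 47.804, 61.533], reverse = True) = [61.533, 47.804, 9.599]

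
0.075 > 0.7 False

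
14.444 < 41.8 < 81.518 True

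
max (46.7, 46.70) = 46.70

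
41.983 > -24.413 True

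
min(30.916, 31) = 30.916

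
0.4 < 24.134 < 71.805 True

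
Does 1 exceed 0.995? Yes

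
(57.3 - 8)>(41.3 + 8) False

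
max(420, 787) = 787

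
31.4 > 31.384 True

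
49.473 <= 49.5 True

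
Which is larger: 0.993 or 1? 1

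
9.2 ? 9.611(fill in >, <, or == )<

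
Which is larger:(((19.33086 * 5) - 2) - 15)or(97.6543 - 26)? (((19.33086 * 5) - 2) - 15)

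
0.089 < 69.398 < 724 True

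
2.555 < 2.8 True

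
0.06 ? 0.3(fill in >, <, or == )<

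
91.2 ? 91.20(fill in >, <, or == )==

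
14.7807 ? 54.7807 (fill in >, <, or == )<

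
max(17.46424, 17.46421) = 17.46424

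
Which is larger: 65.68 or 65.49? 65.68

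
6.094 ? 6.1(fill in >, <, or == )<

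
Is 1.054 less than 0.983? No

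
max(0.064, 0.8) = 0.8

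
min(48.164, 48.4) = 48.164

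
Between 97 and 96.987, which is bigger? 97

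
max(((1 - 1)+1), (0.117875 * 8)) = 1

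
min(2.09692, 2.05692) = 2.05692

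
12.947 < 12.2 False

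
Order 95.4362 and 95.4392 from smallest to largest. 95.4362, 95.4392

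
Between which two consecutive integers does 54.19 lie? 54 and 55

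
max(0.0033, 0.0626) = 0.0626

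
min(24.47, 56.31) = 24.47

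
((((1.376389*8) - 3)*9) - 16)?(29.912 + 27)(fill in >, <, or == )<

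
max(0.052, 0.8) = 0.8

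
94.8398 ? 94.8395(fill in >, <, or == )>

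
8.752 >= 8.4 True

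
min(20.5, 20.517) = 20.5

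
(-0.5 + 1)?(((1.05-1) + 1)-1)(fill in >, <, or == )>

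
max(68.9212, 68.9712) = 68.9712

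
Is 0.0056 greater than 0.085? No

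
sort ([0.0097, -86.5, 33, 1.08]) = [-86.5, 0.0097, 1.08, 33]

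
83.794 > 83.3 True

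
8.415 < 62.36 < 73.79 True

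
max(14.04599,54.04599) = 54.04599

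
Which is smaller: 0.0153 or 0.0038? 0.0038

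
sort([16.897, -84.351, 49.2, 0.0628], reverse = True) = [49.2, 16.897, 0.0628, -84.351]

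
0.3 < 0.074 False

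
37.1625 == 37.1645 False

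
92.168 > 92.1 True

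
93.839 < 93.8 False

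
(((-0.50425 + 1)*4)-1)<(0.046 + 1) True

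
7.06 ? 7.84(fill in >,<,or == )<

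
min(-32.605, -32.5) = -32.605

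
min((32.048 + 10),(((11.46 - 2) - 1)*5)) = 42.048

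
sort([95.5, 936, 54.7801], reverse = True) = [936, 95.5, 54.7801]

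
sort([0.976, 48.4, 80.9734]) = [0.976, 48.4, 80.9734]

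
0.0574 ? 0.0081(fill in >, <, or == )>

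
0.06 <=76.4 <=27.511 False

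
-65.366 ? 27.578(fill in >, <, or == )<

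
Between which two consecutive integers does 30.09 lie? 30 and 31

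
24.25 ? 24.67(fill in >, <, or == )<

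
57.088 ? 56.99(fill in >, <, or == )>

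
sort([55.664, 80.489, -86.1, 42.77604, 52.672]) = [-86.1, 42.77604, 52.672, 55.664, 80.489]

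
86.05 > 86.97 False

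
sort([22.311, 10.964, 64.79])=[10.964, 22.311, 64.79]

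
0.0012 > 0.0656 False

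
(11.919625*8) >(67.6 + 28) False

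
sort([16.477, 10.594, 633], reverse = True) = [633, 16.477, 10.594]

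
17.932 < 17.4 False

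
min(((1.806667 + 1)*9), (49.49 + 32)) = 25.260003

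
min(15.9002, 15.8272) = 15.8272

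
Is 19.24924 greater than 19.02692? Yes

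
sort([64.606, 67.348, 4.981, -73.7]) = [-73.7, 4.981, 64.606, 67.348]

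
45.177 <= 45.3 True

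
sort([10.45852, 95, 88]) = [10.45852, 88, 95]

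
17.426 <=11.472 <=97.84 False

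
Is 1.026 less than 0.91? No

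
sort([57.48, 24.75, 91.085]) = [24.75, 57.48, 91.085]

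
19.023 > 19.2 False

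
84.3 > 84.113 True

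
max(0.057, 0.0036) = 0.057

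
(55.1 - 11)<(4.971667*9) True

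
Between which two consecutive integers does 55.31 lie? 55 and 56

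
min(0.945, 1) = 0.945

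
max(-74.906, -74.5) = -74.5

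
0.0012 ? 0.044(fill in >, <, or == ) <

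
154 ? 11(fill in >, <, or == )>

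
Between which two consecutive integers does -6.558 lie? -7 and -6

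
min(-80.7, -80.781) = -80.781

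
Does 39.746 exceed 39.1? Yes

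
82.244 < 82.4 True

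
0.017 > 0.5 False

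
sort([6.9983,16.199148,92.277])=[6.9983,16.199148,92.277]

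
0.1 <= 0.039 False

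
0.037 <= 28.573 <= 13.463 False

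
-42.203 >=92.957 False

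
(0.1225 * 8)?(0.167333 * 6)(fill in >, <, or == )<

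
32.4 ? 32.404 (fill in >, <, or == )<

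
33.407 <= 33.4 False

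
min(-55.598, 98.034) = -55.598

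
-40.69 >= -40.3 False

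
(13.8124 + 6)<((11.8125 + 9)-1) True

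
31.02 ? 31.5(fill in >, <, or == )<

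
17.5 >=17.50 True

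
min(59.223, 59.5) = 59.223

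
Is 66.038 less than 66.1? Yes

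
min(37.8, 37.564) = 37.564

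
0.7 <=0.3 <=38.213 False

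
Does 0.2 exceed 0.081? Yes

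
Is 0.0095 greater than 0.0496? No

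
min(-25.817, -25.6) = -25.817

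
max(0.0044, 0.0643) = 0.0643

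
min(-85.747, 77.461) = -85.747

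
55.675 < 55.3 False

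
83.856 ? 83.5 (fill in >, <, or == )>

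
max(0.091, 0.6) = 0.6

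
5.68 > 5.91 False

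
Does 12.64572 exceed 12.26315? Yes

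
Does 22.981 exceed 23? No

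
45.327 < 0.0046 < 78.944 False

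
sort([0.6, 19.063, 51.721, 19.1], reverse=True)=[51.721, 19.1, 19.063, 0.6]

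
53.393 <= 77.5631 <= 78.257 True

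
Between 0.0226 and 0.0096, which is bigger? 0.0226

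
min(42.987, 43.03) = 42.987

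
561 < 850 True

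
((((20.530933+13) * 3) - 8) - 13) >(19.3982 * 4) True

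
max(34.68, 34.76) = 34.76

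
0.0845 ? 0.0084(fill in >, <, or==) >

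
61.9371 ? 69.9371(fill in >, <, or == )<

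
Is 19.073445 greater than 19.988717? No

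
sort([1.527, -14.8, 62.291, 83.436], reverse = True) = [83.436, 62.291, 1.527, -14.8]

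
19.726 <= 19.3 False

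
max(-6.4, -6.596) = -6.4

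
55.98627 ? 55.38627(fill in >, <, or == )>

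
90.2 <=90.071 False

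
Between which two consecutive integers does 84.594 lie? 84 and 85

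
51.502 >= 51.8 False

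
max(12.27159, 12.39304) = 12.39304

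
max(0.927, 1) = 1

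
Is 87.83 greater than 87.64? Yes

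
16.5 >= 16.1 True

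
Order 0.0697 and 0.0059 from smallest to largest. 0.0059, 0.0697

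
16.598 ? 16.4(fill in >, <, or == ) >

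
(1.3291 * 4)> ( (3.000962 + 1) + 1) True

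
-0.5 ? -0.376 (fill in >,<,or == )<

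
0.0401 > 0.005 True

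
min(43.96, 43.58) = 43.58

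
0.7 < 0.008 False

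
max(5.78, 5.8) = 5.8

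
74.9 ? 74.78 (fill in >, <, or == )>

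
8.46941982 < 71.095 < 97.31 True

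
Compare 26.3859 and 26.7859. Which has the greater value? 26.7859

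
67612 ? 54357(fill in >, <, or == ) >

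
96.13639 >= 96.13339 True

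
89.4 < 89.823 True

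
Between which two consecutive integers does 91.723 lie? 91 and 92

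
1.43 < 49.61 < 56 True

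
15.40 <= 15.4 True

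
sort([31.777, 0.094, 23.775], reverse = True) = [31.777, 23.775, 0.094]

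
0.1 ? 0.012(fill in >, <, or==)>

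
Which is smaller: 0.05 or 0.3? 0.05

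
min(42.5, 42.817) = 42.5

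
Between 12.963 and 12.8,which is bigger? 12.963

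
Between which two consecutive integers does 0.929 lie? 0 and 1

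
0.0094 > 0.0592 False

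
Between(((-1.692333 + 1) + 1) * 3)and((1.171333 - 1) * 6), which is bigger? ((1.171333 - 1) * 6)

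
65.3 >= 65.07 True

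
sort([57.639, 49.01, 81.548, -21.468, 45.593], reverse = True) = [81.548, 57.639, 49.01, 45.593, -21.468]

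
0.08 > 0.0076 True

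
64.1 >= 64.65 False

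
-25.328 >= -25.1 False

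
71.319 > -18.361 True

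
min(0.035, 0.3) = 0.035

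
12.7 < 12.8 True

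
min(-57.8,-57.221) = -57.8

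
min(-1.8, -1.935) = -1.935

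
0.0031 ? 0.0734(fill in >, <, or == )<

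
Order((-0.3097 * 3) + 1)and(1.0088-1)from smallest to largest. (1.0088-1), ((-0.3097 * 3) + 1)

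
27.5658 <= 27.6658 True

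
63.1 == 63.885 False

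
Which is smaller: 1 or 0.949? 0.949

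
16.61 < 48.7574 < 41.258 False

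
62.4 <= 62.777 True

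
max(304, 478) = 478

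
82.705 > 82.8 False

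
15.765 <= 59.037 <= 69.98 True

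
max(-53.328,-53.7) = -53.328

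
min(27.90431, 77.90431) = 27.90431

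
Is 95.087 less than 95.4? Yes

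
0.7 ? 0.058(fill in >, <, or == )>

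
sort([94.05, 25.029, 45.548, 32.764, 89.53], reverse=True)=[94.05, 89.53, 45.548, 32.764, 25.029]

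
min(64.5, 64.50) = 64.5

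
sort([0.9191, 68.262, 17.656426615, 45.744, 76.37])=[0.9191, 17.656426615, 45.744, 68.262, 76.37]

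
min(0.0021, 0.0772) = 0.0021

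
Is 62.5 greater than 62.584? No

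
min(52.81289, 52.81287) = 52.81287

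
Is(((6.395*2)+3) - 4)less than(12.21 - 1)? No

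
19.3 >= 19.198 True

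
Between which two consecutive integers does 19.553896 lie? 19 and 20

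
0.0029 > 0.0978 False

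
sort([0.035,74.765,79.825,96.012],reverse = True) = [96.012,79.825,74.765,0.035]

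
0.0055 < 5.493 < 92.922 True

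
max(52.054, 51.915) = 52.054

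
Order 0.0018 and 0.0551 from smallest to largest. 0.0018,0.0551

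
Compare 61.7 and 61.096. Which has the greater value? 61.7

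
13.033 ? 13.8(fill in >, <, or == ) <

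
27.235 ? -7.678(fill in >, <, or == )>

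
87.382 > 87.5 False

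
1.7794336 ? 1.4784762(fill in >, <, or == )>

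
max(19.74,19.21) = 19.74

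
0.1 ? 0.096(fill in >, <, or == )>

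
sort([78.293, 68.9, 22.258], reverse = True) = [78.293, 68.9, 22.258]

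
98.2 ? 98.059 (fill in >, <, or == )>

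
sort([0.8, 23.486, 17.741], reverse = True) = [23.486, 17.741, 0.8]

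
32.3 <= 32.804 True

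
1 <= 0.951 False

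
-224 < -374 False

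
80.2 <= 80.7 True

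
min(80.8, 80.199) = 80.199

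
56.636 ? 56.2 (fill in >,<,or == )>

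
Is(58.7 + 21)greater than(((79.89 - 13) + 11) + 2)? No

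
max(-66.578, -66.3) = -66.3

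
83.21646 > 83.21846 False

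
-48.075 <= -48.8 False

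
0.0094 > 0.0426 False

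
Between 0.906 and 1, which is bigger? 1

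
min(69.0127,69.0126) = 69.0126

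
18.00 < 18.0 False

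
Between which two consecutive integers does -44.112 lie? -45 and -44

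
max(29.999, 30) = 30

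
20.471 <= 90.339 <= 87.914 False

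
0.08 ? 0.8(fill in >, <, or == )<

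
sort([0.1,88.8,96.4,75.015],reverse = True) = [96.4,88.8,75.015,0.1]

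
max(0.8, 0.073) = 0.8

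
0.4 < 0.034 False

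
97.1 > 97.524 False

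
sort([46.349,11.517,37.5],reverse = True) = [46.349,37.5,11.517]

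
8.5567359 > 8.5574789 False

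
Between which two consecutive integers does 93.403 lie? 93 and 94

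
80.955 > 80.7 True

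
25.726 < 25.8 True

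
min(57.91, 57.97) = 57.91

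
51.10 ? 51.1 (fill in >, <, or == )==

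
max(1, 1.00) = 1.00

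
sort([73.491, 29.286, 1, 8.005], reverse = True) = [73.491, 29.286, 8.005, 1]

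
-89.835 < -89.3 True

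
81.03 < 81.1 True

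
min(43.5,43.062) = 43.062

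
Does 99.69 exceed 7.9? Yes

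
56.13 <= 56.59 True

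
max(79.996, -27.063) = 79.996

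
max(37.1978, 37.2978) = 37.2978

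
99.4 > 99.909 False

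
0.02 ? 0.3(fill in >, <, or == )<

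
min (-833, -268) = -833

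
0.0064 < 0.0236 True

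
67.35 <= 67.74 True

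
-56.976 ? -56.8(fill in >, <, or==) <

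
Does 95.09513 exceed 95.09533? No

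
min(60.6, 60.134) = 60.134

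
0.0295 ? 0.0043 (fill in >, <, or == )>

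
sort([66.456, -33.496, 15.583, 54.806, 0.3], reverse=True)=[66.456, 54.806, 15.583, 0.3, -33.496]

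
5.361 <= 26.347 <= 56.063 True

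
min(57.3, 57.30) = 57.3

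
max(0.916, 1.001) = 1.001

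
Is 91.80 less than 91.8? No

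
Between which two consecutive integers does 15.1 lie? 15 and 16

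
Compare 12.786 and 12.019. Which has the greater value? 12.786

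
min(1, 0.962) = 0.962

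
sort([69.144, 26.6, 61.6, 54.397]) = [26.6, 54.397, 61.6, 69.144]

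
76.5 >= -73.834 True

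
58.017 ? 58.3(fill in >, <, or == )<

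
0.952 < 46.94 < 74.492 True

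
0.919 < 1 True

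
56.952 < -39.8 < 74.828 False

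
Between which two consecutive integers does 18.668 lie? 18 and 19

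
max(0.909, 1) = 1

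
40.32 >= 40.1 True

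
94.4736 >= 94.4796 False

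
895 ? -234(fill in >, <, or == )>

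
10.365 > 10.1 True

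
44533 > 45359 False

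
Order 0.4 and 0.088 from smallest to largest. 0.088, 0.4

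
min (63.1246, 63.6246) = 63.1246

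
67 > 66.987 True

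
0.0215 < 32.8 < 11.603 False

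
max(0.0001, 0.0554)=0.0554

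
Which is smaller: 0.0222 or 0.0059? 0.0059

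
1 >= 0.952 True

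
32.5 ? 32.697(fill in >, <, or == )<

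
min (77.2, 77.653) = 77.2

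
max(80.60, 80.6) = 80.6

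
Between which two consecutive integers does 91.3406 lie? 91 and 92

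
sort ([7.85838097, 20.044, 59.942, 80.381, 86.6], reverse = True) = [86.6, 80.381, 59.942, 20.044, 7.85838097]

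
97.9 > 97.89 True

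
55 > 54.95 True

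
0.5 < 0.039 False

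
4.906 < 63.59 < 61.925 False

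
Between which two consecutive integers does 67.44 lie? 67 and 68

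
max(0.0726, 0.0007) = 0.0726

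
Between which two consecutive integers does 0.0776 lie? 0 and 1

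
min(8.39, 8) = 8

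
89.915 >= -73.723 True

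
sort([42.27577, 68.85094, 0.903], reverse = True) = [68.85094, 42.27577, 0.903]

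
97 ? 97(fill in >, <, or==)==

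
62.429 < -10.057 False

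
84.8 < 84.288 False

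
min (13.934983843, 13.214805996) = 13.214805996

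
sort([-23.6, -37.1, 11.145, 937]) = [-37.1, -23.6, 11.145, 937]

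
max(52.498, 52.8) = 52.8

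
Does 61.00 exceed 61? No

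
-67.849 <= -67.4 True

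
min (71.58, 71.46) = 71.46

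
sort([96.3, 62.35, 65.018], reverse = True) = [96.3, 65.018, 62.35]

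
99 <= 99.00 True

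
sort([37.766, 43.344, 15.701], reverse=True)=[43.344, 37.766, 15.701]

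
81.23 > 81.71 False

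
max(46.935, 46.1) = 46.935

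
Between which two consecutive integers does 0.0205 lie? 0 and 1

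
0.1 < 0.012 False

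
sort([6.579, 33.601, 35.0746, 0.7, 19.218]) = [0.7, 6.579, 19.218, 33.601, 35.0746]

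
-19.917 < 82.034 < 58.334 False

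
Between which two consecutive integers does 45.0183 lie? 45 and 46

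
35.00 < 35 False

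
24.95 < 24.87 False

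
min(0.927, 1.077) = 0.927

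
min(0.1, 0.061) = 0.061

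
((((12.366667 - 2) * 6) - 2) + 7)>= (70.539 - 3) False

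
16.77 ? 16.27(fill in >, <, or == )>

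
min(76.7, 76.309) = 76.309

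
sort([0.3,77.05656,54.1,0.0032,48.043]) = [0.0032,0.3,48.043,54.1,77.05656]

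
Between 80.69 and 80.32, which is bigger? 80.69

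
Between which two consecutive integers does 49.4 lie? 49 and 50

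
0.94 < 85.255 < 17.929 False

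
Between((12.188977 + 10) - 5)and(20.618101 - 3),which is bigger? (20.618101 - 3)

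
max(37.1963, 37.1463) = 37.1963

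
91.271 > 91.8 False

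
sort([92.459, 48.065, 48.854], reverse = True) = [92.459, 48.854, 48.065]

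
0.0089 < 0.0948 True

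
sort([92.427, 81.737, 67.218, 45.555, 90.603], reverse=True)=[92.427, 90.603, 81.737, 67.218, 45.555]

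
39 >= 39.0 True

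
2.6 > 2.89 False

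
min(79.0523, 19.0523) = 19.0523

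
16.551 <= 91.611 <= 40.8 False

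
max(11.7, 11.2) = 11.7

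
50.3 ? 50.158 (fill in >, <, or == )>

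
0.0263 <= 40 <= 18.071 False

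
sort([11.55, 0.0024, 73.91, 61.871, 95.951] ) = [0.0024, 11.55, 61.871, 73.91, 95.951]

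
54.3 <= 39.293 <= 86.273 False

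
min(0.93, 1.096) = 0.93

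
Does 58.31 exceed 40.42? Yes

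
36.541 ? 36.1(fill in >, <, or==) >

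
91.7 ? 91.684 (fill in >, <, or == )>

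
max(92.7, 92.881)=92.881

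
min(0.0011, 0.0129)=0.0011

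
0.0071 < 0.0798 True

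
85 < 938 True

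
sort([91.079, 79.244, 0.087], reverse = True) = [91.079, 79.244, 0.087]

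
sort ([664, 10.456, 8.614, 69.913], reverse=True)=[664, 69.913, 10.456, 8.614]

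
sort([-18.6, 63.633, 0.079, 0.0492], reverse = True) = [63.633, 0.079, 0.0492, -18.6]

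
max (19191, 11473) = 19191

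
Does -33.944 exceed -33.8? No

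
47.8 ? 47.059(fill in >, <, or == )>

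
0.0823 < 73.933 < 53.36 False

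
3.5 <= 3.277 False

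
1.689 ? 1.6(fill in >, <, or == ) >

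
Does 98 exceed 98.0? No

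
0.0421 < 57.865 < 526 True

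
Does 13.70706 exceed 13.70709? No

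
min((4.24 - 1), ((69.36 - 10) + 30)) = 3.24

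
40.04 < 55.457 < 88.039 True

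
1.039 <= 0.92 False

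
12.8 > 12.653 True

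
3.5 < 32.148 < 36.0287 True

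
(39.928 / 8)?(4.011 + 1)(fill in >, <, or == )<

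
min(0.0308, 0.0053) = 0.0053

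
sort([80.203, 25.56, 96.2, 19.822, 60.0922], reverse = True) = [96.2, 80.203, 60.0922, 25.56, 19.822]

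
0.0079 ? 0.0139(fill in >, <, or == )<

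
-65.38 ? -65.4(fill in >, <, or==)>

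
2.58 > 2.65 False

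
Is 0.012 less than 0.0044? No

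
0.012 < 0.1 True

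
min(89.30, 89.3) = 89.30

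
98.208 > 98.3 False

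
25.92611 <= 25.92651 True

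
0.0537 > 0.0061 True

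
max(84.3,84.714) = 84.714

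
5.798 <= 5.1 False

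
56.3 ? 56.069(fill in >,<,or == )>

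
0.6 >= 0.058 True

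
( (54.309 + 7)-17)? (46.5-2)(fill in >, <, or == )<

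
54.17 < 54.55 True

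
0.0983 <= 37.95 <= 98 True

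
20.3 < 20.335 True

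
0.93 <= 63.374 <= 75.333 True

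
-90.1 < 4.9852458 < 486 True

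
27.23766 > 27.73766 False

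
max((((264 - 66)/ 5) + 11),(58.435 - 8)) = 50.6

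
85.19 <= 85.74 True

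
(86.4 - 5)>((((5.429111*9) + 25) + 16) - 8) False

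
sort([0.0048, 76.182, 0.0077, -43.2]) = [-43.2, 0.0048, 0.0077, 76.182]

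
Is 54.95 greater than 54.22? Yes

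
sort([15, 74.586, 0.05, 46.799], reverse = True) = [74.586, 46.799, 15, 0.05]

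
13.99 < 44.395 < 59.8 True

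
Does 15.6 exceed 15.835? No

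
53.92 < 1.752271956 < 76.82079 False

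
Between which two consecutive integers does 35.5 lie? 35 and 36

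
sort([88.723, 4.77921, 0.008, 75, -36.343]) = [-36.343, 0.008, 4.77921, 75, 88.723]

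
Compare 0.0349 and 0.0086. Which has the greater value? 0.0349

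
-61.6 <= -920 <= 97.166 False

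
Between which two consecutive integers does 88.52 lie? 88 and 89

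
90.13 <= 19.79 False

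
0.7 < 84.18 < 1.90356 False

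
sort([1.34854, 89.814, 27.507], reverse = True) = [89.814, 27.507, 1.34854]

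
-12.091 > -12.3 True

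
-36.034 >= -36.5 True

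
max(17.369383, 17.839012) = 17.839012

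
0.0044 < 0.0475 True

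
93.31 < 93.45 True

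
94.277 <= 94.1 False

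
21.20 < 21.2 False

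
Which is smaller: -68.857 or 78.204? -68.857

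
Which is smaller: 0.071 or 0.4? 0.071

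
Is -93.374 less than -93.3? Yes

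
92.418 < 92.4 False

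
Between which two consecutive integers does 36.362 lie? 36 and 37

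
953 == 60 False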